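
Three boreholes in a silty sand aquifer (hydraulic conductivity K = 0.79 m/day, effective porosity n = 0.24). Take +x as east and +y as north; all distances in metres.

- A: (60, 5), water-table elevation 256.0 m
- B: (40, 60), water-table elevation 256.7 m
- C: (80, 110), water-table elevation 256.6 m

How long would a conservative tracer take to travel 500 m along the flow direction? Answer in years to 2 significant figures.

28 years

Differences from A: to B (Δx, Δy, Δh) = (-20, 55, +0.7); to C = (20, 105, +0.6).
Solve a·Δx + b·Δy = Δh: det = (-20)·105 − 20·55 = -3200.
∂h/∂x = [(+0.7)·105 − (+0.6)·55] / -3200 = -0.01266
∂h/∂y = [(-20)·(+0.6) − 20·(+0.7)] / -3200 = +0.008125
|∇h| = √(-0.01266² + 0.008125²) = 0.01504
Seepage velocity v = K·i/n = 0.79 × 0.01504 / 0.24 = 0.04951 m/day.
t = 500 / 0.04951 = 1.01e+04 days = 27.7 years.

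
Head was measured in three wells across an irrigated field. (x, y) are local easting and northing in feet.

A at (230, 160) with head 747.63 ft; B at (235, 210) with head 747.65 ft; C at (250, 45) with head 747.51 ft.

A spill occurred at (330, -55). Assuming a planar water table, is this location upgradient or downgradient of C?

downgradient

Taking A as reference: B−A = (5, 50, +0.02); C−A = (20, -115, -0.12).
Solve a·Δx + b·Δy = Δh: det = 5·(-115) − 20·50 = -1575.
∂h/∂x = [(+0.02)·(-115) − (-0.12)·50] / -1575 = -0.002349
∂h/∂y = [5·(-0.12) − 20·(+0.02)] / -1575 = +0.0006349
Head at (330, -55) = 747.63 + (-0.002349)·(100) + (+0.0006349)·(-215) = 747.26 ft.
That is lower than the 747.51 ft at C, so the point is downgradient.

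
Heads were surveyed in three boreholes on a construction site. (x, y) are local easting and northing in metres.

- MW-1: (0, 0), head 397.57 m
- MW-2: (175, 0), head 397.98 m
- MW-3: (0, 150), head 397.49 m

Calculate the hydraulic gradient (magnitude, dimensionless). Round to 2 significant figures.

0.0024

∂h/∂x = (397.98 − 397.57) / (175 − 0) = +0.002343
∂h/∂y = (397.49 − 397.57) / (150 − 0) = -0.0005333
|∇h| = √(0.002343² + -0.0005333²) = 0.002403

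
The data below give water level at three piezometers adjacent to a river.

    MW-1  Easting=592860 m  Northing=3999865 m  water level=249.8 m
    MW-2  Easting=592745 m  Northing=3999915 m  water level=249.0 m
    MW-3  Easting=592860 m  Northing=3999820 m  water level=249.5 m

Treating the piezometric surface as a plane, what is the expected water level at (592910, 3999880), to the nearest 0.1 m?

With h = a·x + b·y + c and MW-1 as origin, the differences give:
  (-115)·a + 50·b = -0.8
  0·a + (-45)·b = -0.3
Eliminate b (×(-45) and ×50, subtract): 5175·a = 51.00 → a = ∂h/∂x = +0.009855
Back-substitute: b = ∂h/∂y = +0.006667.
h(592910, 3999880) = 249.8 + (+0.009855)·(50) + (+0.006667)·(15) = 249.8 +0.493 +0.100 = 250.393 m.

250.4 m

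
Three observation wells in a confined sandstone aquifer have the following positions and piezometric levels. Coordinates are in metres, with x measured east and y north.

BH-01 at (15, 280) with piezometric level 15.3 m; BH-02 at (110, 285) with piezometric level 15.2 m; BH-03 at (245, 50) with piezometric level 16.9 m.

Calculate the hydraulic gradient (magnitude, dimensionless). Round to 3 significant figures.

Taking BH-01 as reference: BH-02−BH-01 = (95, 5, -0.1); BH-03−BH-01 = (230, -230, +1.6).
Determinant of the coordinate differences = 95·(-230) − 230·5 = -23000.
∂h/∂x = [(-0.1)·(-230) − (+1.6)·5] / -23000 = -0.0006522
∂h/∂y = [95·(+1.6) − 230·(-0.1)] / -23000 = -0.007609
|∇h| = √(-0.0006522² + -0.007609²) = 0.007637

0.00764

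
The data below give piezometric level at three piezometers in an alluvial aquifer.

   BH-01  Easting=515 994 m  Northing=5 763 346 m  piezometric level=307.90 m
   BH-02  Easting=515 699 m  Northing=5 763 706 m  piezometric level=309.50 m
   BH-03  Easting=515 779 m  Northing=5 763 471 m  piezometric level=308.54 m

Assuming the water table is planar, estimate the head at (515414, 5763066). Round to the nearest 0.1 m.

Differences from BH-01: to BH-02 (Δx, Δy, Δh) = (-295, 360, +1.60); to BH-03 = (-215, 125, +0.64).
Solve a·Δx + b·Δy = Δh: det = (-295)·125 − (-215)·360 = 40525.
∂h/∂x = [(+1.60)·125 − (+0.64)·360] / 40525 = -0.0007502
∂h/∂y = [(-295)·(+0.64) − (-215)·(+1.60)] / 40525 = +0.003830
h(515414, 5763066) = 307.90 + (-0.0007502)·(-580) + (+0.003830)·(-280) = 307.90 +0.435 -1.072 = 307.263 m.

307.3 m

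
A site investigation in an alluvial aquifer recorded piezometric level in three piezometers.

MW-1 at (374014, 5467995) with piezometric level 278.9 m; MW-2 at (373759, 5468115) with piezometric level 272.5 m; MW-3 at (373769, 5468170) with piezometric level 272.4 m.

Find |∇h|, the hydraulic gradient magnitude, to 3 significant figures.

Taking MW-1 as reference: MW-2−MW-1 = (-255, 120, -6.4); MW-3−MW-1 = (-245, 175, -6.5).
Determinant of the coordinate differences = (-255)·175 − (-245)·120 = -15225.
∂h/∂x = [(-6.4)·175 − (-6.5)·120] / -15225 = +0.02233
∂h/∂y = [(-255)·(-6.5) − (-245)·(-6.4)] / -15225 = -0.005878
|∇h| = √(0.02233² + -0.005878²) = 0.02309

0.0231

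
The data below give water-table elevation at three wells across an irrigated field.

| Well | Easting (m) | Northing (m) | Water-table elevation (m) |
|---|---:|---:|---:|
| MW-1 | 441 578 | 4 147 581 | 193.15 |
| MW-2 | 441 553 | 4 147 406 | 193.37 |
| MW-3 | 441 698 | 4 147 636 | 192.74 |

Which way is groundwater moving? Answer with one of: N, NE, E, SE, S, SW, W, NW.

Three-point gradient (reference MW-1): Δ to MW-2 = (-25, -175, +0.22), Δ to MW-3 = (120, 55, -0.41).
∂h/∂x = -0.003039, ∂h/∂y = -0.0008229 (det = 19625).
Flow = −∇h = (+0.003039 east, +0.0008229 north), which points east.

E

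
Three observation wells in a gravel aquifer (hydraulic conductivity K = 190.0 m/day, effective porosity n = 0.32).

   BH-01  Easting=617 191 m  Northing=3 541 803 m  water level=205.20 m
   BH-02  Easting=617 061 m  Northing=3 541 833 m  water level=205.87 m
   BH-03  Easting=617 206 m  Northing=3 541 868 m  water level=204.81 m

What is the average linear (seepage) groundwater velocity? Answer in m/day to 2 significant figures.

4.6 m/day

Taking BH-01 as reference: BH-02−BH-01 = (-130, 30, +0.67); BH-03−BH-01 = (15, 65, -0.39).
Solve a·Δx + b·Δy = Δh: det = (-130)·65 − 15·30 = -8900.
∂h/∂x = [(+0.67)·65 − (-0.39)·30] / -8900 = -0.006208
∂h/∂y = [(-130)·(-0.39) − 15·(+0.67)] / -8900 = -0.004567
|∇h| = √(-0.006208² + -0.004567²) = 0.007707
Seepage velocity v = K·i/n = 190.0 × 0.007707 / 0.32 = 4.576 m/day.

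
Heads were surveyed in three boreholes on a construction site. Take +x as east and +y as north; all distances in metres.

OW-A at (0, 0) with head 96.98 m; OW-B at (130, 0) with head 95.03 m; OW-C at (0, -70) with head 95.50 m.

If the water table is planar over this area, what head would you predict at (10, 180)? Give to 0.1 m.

100.6 m

∂h/∂x = (95.03 − 96.98) / (130 − 0) = -0.01500
∂h/∂y = (95.50 − 96.98) / (-70 − 0) = +0.02114
h(10, 180) = 96.98 + (-0.01500)·(10) + (+0.02114)·(180) = 96.98 -0.150 +3.806 = 100.636 m.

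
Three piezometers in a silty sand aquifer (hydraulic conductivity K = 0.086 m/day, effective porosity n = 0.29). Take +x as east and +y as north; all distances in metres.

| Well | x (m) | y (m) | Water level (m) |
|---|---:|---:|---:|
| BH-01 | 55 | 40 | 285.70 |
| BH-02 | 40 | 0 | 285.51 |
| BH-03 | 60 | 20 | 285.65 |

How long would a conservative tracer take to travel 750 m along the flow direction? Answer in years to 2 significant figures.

1400 years

Differences from BH-01: to BH-02 (Δx, Δy, Δh) = (-15, -40, -0.19); to BH-03 = (5, -20, -0.05).
Solve a·Δx + b·Δy = Δh: det = (-15)·(-20) − 5·(-40) = 500.
∂h/∂x = [(-0.19)·(-20) − (-0.05)·(-40)] / 500 = +0.003600
∂h/∂y = [(-15)·(-0.05) − 5·(-0.19)] / 500 = +0.003400
|∇h| = √(0.003600² + 0.003400²) = 0.004952
Seepage velocity v = K·i/n = 0.086 × 0.004952 / 0.29 = 0.001469 m/day.
t = 750 / 0.001469 = 5.106e+05 days = 1.4e+03 years.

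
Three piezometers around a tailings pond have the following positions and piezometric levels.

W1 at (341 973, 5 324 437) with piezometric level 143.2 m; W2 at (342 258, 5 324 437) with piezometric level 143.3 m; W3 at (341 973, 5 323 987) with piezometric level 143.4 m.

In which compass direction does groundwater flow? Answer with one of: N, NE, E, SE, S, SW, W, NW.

∂h/∂x = (143.3 − 143.2) / (342258 − 341973) = +0.0003509
∂h/∂y = (143.4 − 143.2) / (5323987 − 5324437) = -0.0004444
Flow = −∇h = (-0.0003509 east, +0.0004444 north), which points northwest.

NW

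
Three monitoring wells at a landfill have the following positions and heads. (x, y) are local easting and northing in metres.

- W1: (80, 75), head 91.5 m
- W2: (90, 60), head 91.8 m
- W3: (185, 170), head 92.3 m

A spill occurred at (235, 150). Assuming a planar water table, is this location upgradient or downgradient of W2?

With h = a·x + b·y + c and W1 as origin, the differences give:
  10·a + (-15)·b = +0.3
  105·a + 95·b = +0.8
Eliminate b (×95 and ×(-15), subtract): 2525·a = 40.50 → a = ∂h/∂x = +0.01604
Back-substitute: b = ∂h/∂y = -0.009307.
Head at (235, 150) = 91.5 + (+0.01604)·(155) + (-0.009307)·(75) = 93.29 m.
That is higher than the 91.8 m at W2, so the point is upgradient.

upgradient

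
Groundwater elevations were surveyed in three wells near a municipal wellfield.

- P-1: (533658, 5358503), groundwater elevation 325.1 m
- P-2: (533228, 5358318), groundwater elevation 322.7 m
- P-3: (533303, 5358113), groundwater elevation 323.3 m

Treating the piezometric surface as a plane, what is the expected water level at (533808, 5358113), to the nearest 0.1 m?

Taking P-1 as reference: P-2−P-1 = (-430, -185, -2.4); P-3−P-1 = (-355, -390, -1.8).
Determinant of the coordinate differences = (-430)·(-390) − (-355)·(-185) = 102025.
∂h/∂x = [(-2.4)·(-390) − (-1.8)·(-185)] / 102025 = +0.005910
∂h/∂y = [(-430)·(-1.8) − (-355)·(-2.4)] / 102025 = -0.0007645
h(533808, 5358113) = 325.1 + (+0.005910)·(150) + (-0.0007645)·(-390) = 325.1 +0.887 +0.298 = 326.285 m.

326.3 m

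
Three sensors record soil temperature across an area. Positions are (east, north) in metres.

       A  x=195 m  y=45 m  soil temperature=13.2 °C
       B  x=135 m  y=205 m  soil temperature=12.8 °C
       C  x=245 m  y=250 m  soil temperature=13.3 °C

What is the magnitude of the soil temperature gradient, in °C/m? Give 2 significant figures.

0.0049 °C/m

Differences from A: to B (Δx, Δy, Δh) = (-60, 160, -0.4); to C = (50, 205, +0.1).
Determinant of the coordinate differences = (-60)·205 − 50·160 = -20300.
∂T/∂x = [(-0.4)·205 − (+0.1)·160] / -20300 = +0.004828
∂T/∂y = [(-60)·(+0.1) − 50·(-0.4)] / -20300 = -0.0006897
|∇f| = √(0.004828² + -0.0006897²) = 0.004877 °C/m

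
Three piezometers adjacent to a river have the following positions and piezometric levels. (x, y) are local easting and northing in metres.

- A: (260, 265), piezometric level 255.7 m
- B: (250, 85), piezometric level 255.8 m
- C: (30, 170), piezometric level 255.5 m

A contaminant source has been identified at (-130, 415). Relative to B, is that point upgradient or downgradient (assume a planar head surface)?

Three-point gradient (reference A): Δ to B = (-10, -180, +0.1), Δ to C = (-230, -95, -0.2).
∂h/∂x = +0.001125, ∂h/∂y = -0.0006180 (det = -40450).
Head at (-130, 415) = 255.7 + (+0.001125)·(-390) + (-0.0006180)·(150) = 255.17 m.
That is lower than the 255.8 m at B, so the point is downgradient.

downgradient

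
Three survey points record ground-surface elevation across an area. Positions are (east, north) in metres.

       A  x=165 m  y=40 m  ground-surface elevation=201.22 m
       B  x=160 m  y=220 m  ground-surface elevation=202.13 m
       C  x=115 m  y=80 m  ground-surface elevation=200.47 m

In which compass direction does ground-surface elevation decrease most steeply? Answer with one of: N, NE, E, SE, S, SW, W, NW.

With z = a·x + b·y + c and A as origin, the differences give:
  (-5)·a + 180·b = +0.91
  (-50)·a + 40·b = -0.75
Eliminate b (×40 and ×180, subtract): 8800·a = 171.400 → a = ∂z/∂x = +0.01948
Back-substitute: b = ∂z/∂y = +0.005597.
Steepest decrease is along −∇f = (-0.01948 E, -0.005597 N) → west.

W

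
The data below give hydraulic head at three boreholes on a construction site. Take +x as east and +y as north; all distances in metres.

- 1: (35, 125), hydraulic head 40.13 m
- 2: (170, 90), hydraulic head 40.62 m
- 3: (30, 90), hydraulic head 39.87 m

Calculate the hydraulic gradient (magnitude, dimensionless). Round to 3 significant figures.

0.00855

Differences from 1: to 2 (Δx, Δy, Δh) = (135, -35, +0.49); to 3 = (-5, -35, -0.26).
Solve a·Δx + b·Δy = Δh: det = 135·(-35) − (-5)·(-35) = -4900.
∂h/∂x = [(+0.49)·(-35) − (-0.26)·(-35)] / -4900 = +0.005357
∂h/∂y = [135·(-0.26) − (-5)·(+0.49)] / -4900 = +0.006663
|∇h| = √(0.005357² + 0.006663²) = 0.008549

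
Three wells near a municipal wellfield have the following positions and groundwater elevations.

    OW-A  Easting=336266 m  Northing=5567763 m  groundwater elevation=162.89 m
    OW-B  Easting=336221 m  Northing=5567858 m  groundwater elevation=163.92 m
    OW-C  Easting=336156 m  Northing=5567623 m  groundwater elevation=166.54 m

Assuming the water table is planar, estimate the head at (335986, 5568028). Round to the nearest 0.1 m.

Taking OW-A as reference: OW-B−OW-A = (-45, 95, +1.03); OW-C−OW-A = (-110, -140, +3.65).
Solve a·Δx + b·Δy = Δh: det = (-45)·(-140) − (-110)·95 = 16750.
∂h/∂x = [(+1.03)·(-140) − (+3.65)·95] / 16750 = -0.02931
∂h/∂y = [(-45)·(+3.65) − (-110)·(+1.03)] / 16750 = -0.003042
h(335986, 5568028) = 162.89 + (-0.02931)·(-280) + (-0.003042)·(265) = 162.89 +8.207 -0.806 = 170.291 m.

170.3 m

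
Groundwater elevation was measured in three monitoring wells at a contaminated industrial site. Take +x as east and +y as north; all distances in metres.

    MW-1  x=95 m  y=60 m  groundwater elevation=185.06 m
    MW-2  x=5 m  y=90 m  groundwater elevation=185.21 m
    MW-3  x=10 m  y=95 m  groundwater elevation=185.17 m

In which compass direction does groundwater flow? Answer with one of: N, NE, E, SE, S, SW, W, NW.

Differences from MW-1: to MW-2 (Δx, Δy, Δh) = (-90, 30, +0.15); to MW-3 = (-85, 35, +0.11).
Determinant of the coordinate differences = (-90)·35 − (-85)·30 = -600.
∂h/∂x = [(+0.15)·35 − (+0.11)·30] / -600 = -0.003250
∂h/∂y = [(-90)·(+0.11) − (-85)·(+0.15)] / -600 = -0.004750
Flow = −∇h = (+0.003250 east, +0.004750 north), which points northeast.

NE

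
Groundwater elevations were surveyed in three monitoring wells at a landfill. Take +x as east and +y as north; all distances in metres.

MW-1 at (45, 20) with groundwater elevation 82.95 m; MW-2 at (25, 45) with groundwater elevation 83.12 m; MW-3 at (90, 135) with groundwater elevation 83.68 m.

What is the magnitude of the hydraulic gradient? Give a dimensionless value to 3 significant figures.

0.00651

Taking MW-1 as reference: MW-2−MW-1 = (-20, 25, +0.17); MW-3−MW-1 = (45, 115, +0.73).
Determinant of the coordinate differences = (-20)·115 − 45·25 = -3425.
∂h/∂x = [(+0.17)·115 − (+0.73)·25] / -3425 = -0.0003796
∂h/∂y = [(-20)·(+0.73) − 45·(+0.17)] / -3425 = +0.006496
|∇h| = √(-0.0003796² + 0.006496²) = 0.006507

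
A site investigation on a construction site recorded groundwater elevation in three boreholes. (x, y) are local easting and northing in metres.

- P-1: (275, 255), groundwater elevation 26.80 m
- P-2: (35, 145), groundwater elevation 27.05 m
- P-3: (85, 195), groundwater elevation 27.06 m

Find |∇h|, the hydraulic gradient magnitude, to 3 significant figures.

Differences from P-1: to P-2 (Δx, Δy, Δh) = (-240, -110, +0.25); to P-3 = (-190, -60, +0.26).
Determinant of the coordinate differences = (-240)·(-60) − (-190)·(-110) = -6500.
∂h/∂x = [(+0.25)·(-60) − (+0.26)·(-110)] / -6500 = -0.002092
∂h/∂y = [(-240)·(+0.26) − (-190)·(+0.25)] / -6500 = +0.002292
|∇h| = √(-0.002092² + 0.002292²) = 0.003103

0.00310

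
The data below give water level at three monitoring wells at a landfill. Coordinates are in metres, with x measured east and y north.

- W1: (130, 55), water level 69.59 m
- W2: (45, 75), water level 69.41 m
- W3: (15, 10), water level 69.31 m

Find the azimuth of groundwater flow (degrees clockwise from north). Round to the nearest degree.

257°

Taking W1 as reference: W2−W1 = (-85, 20, -0.18); W3−W1 = (-115, -45, -0.28).
Solve a·Δx + b·Δy = Δh: det = (-85)·(-45) − (-115)·20 = 6125.
∂h/∂x = [(-0.18)·(-45) − (-0.28)·20] / 6125 = +0.002237
∂h/∂y = [(-85)·(-0.28) − (-115)·(-0.18)] / 6125 = +0.0005061
Flow direction (−∇h) has components (-0.002237 E, -0.0005061 N).
Azimuth = atan2(E, N) = atan2(-0.002237, -0.0005061) = 257.2° ≈ 257°.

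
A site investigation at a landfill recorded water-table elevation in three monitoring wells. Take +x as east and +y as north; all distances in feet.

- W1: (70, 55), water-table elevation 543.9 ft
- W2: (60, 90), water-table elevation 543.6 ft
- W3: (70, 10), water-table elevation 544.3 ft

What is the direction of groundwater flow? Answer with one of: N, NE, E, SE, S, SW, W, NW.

N

Three-point gradient (reference W1): Δ to W2 = (-10, 35, -0.3), Δ to W3 = (0, -45, +0.4).
∂h/∂x = -0.001111, ∂h/∂y = -0.008889 (det = 450).
Flow = −∇h = (+0.001111 east, +0.008889 north), which points north.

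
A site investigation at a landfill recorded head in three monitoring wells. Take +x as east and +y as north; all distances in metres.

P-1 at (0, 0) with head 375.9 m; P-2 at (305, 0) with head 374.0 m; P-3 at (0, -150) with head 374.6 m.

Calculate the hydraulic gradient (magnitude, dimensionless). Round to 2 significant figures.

∂h/∂x = (374.0 − 375.9) / (305 − 0) = -0.006230
∂h/∂y = (374.6 − 375.9) / (-150 − 0) = +0.008667
|∇h| = √(-0.006230² + 0.008667²) = 0.01067

0.011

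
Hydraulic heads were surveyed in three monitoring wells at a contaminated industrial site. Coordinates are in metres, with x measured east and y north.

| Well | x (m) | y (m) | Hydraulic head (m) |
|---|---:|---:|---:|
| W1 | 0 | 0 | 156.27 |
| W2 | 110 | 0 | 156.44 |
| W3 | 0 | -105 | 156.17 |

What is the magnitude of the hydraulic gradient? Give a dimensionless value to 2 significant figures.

0.0018

∂h/∂x = (156.44 − 156.27) / (110 − 0) = +0.001545
∂h/∂y = (156.17 − 156.27) / (-105 − 0) = +0.0009524
|∇h| = √(0.001545² + 0.0009524²) = 0.001815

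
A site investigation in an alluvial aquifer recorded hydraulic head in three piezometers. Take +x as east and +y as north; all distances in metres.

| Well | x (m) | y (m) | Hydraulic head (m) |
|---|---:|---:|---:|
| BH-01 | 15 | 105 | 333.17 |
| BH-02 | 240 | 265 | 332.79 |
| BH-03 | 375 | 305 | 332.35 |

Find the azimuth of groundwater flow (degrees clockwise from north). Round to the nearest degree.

Three-point gradient (reference BH-01): Δ to BH-02 = (225, 160, -0.38), Δ to BH-03 = (360, 200, -0.82).
∂h/∂x = -0.004381, ∂h/∂y = +0.003786 (det = -12600).
Flow direction (−∇h) has components (+0.004381 E, -0.003786 N).
Azimuth = atan2(E, N) = atan2(+0.004381, -0.003786) = 130.8° ≈ 131°.

131°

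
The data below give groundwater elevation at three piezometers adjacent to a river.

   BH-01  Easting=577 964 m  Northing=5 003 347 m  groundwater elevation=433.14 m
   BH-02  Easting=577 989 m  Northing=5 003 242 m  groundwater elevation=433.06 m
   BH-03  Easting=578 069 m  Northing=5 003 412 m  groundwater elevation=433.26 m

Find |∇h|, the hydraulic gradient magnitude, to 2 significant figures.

0.0011

With h = a·x + b·y + c and BH-01 as origin, the differences give:
  25·a + (-105)·b = -0.08
  105·a + 65·b = +0.12
Eliminate b (×65 and ×(-105), subtract): 12650·a = 7.400 → a = ∂h/∂x = +0.0005850
Back-substitute: b = ∂h/∂y = +0.0009012.
|∇h| = √(0.0005850² + 0.0009012²) = 0.001074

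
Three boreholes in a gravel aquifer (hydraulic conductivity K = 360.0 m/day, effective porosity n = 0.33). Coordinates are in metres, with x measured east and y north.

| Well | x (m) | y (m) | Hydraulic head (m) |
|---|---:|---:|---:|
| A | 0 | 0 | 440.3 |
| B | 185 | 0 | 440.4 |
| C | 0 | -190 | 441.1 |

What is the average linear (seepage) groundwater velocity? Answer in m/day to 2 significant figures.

4.6 m/day

∂h/∂x = (440.4 − 440.3) / (185 − 0) = +0.0005405
∂h/∂y = (441.1 − 440.3) / (-190 − 0) = -0.004211
|∇h| = √(0.0005405² + -0.004211²) = 0.004246
Seepage velocity v = K·i/n = 360.0 × 0.004246 / 0.33 = 4.632 m/day.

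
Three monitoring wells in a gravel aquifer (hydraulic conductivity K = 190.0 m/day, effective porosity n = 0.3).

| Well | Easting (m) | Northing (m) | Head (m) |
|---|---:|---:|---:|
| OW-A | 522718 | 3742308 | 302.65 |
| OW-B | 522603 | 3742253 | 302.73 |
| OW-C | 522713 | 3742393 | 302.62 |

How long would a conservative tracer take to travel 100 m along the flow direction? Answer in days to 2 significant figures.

250 days

With h = a·x + b·y + c and OW-A as origin, the differences give:
  (-115)·a + (-55)·b = +0.08
  (-5)·a + 85·b = -0.03
Eliminate b (×85 and ×(-55), subtract): -10050·a = 5.150 → a = ∂h/∂x = -0.0005124
Back-substitute: b = ∂h/∂y = -0.0003831.
|∇h| = √(-0.0005124² + -0.0003831²) = 0.0006398
Seepage velocity v = K·i/n = 190.0 × 0.0006398 / 0.3 = 0.4052 m/day.
t = 100 / 0.4052 = 246.8 days.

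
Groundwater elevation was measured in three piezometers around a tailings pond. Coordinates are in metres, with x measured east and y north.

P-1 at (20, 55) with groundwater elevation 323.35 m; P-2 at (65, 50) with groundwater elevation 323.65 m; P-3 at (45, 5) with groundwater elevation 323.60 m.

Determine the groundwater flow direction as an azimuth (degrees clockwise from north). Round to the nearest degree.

285°

Three-point gradient (reference P-1): Δ to P-2 = (45, -5, +0.30), Δ to P-3 = (25, -50, +0.25).
∂h/∂x = +0.006471, ∂h/∂y = -0.001765 (det = -2125).
Flow direction (−∇h) has components (-0.006471 E, +0.001765 N).
Azimuth = atan2(E, N) = atan2(-0.006471, +0.001765) = 285.3° ≈ 285°.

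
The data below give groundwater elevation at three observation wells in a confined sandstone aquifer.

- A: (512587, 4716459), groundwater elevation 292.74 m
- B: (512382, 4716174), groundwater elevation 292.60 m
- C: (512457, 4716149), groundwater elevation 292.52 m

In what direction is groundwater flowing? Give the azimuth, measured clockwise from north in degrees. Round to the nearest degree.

144°

Three-point gradient (reference A): Δ to B = (-205, -285, -0.14), Δ to C = (-130, -310, -0.22).
∂h/∂x = -0.0007283, ∂h/∂y = +0.001015 (det = 26500).
Flow direction (−∇h) has components (+0.0007283 E, -0.001015 N).
Azimuth = atan2(E, N) = atan2(+0.0007283, -0.001015) = 144.3° ≈ 144°.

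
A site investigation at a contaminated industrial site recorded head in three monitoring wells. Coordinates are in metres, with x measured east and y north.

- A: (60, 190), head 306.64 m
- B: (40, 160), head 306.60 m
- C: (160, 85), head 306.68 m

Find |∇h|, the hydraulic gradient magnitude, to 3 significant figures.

0.00123

With h = a·x + b·y + c and A as origin, the differences give:
  (-20)·a + (-30)·b = -0.04
  100·a + (-105)·b = +0.04
Eliminate b (×(-105) and ×(-30), subtract): 5100·a = 5.400 → a = ∂h/∂x = +0.001059
Back-substitute: b = ∂h/∂y = +0.0006275.
|∇h| = √(0.001059² + 0.0006275²) = 0.001231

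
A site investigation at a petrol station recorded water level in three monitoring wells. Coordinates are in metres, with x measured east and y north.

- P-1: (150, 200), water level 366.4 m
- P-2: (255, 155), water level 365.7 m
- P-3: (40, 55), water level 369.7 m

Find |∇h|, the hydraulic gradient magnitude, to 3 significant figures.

Differences from P-1: to P-2 (Δx, Δy, Δh) = (105, -45, -0.7); to P-3 = (-110, -145, +3.3).
Solve a·Δx + b·Δy = Δh: det = 105·(-145) − (-110)·(-45) = -20175.
∂h/∂x = [(-0.7)·(-145) − (+3.3)·(-45)] / -20175 = -0.01239
∂h/∂y = [105·(+3.3) − (-110)·(-0.7)] / -20175 = -0.01336
|∇h| = √(-0.01239² + -0.01336²) = 0.01822

0.0182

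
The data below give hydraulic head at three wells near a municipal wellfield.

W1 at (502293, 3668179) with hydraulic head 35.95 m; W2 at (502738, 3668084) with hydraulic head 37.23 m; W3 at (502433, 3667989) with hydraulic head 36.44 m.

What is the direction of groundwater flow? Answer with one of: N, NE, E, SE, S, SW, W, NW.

With h = a·x + b·y + c and W1 as origin, the differences give:
  445·a + (-95)·b = +1.28
  140·a + (-190)·b = +0.49
Eliminate b (×(-190) and ×(-95), subtract): -71250·a = -196.650 → a = ∂h/∂x = +0.002760
Back-substitute: b = ∂h/∂y = -0.0005453.
Flow = −∇h = (-0.002760 east, +0.0005453 north), which points west.

W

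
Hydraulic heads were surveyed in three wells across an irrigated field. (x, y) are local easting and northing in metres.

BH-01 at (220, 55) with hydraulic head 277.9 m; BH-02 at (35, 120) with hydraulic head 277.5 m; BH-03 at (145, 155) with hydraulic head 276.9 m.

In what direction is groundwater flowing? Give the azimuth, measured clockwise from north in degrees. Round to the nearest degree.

009°

Three-point gradient (reference BH-01): Δ to BH-02 = (-185, 65, -0.4), Δ to BH-03 = (-75, 100, -1.0).
∂h/∂x = -0.001835, ∂h/∂y = -0.01138 (det = -13625).
Flow direction (−∇h) has components (+0.001835 E, +0.01138 N).
Azimuth = atan2(E, N) = atan2(+0.001835, +0.01138) = 9.2° ≈ 009°.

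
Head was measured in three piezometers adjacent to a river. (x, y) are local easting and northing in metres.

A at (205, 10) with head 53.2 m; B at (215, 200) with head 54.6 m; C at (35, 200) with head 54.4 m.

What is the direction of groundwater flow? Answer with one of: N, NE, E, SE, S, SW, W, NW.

S

Three-point gradient (reference A): Δ to B = (10, 190, +1.4), Δ to C = (-170, 190, +1.2).
∂h/∂x = +0.001111, ∂h/∂y = +0.007310 (det = 34200).
Flow = −∇h = (-0.001111 east, -0.007310 north), which points south.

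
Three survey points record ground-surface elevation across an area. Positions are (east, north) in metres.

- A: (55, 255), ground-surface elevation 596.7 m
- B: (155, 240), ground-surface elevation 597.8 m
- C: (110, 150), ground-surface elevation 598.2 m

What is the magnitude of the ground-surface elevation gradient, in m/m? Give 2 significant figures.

Taking A as reference: B−A = (100, -15, +1.1); C−A = (55, -105, +1.5).
Solve a·Δx + b·Δy = Δz: det = 100·(-105) − 55·(-15) = -9675.
∂z/∂x = [(+1.1)·(-105) − (+1.5)·(-15)] / -9675 = +0.009612
∂z/∂y = [100·(+1.5) − 55·(+1.1)] / -9675 = -0.009251
|∇f| = √(0.009612² + -0.009251²) = 0.01334 m/m

0.013 m/m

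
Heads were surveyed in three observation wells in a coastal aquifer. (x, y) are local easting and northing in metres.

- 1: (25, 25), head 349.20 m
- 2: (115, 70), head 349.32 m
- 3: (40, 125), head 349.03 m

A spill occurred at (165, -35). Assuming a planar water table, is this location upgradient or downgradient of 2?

upgradient

Differences from 1: to 2 (Δx, Δy, Δh) = (90, 45, +0.12); to 3 = (15, 100, -0.17).
Solve a·Δx + b·Δy = Δh: det = 90·100 − 15·45 = 8325.
∂h/∂x = [(+0.12)·100 − (-0.17)·45] / 8325 = +0.002360
∂h/∂y = [90·(-0.17) − 15·(+0.12)] / 8325 = -0.002054
Head at (165, -35) = 349.20 + (+0.002360)·(140) + (-0.002054)·(-60) = 349.65 m.
That is higher than the 349.32 m at 2, so the point is upgradient.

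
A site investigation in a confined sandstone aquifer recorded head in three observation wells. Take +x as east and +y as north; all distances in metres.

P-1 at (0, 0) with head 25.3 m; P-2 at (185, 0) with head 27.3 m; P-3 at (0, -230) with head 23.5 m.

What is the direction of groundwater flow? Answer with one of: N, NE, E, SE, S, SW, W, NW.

∂h/∂x = (27.3 − 25.3) / (185 − 0) = +0.01081
∂h/∂y = (23.5 − 25.3) / (-230 − 0) = +0.007826
Flow = −∇h = (-0.01081 east, -0.007826 north), which points southwest.

SW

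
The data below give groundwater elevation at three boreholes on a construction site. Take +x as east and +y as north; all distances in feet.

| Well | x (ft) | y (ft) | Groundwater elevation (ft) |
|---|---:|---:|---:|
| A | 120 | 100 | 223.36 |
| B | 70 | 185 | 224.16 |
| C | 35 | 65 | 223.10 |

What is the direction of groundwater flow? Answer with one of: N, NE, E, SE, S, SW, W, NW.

S

Taking A as reference: B−A = (-50, 85, +0.80); C−A = (-85, -35, -0.26).
Solve a·Δx + b·Δy = Δh: det = (-50)·(-35) − (-85)·85 = 8975.
∂h/∂x = [(+0.80)·(-35) − (-0.26)·85] / 8975 = -0.0006574
∂h/∂y = [(-50)·(-0.26) − (-85)·(+0.80)] / 8975 = +0.009025
Flow = −∇h = (+0.0006574 east, -0.009025 north), which points south.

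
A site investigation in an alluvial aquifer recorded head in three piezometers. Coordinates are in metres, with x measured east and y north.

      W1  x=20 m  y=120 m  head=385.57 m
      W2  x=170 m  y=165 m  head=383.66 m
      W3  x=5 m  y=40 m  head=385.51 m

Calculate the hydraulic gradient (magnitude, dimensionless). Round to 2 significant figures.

With h = a·x + b·y + c and W1 as origin, the differences give:
  150·a + 45·b = -1.91
  (-15)·a + (-80)·b = -0.06
Eliminate b (×(-80) and ×45, subtract): -11325·a = 155.500 → a = ∂h/∂x = -0.01373
Back-substitute: b = ∂h/∂y = +0.003325.
|∇h| = √(-0.01373² + 0.003325²) = 0.01413

0.014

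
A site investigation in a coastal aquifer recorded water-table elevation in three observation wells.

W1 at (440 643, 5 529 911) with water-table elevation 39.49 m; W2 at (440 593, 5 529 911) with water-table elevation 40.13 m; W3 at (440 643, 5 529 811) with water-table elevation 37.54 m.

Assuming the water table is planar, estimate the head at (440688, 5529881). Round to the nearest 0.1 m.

∂h/∂x = (40.13 − 39.49) / (440593 − 440643) = -0.01280
∂h/∂y = (37.54 − 39.49) / (5529811 − 5529911) = +0.01950
h(440688, 5529881) = 39.49 + (-0.01280)·(45) + (+0.01950)·(-30) = 39.49 -0.576 -0.585 = 38.329 m.

38.3 m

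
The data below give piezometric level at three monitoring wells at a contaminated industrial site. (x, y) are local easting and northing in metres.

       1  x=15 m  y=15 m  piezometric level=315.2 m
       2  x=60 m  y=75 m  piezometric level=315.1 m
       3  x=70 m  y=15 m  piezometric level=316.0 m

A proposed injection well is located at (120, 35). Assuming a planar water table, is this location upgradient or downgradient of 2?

Taking 1 as reference: 2−1 = (45, 60, -0.1); 3−1 = (55, 0, +0.8).
Determinant of the coordinate differences = 45·0 − 55·60 = -3300.
∂h/∂x = [(-0.1)·0 − (+0.8)·60] / -3300 = +0.01455
∂h/∂y = [45·(+0.8) − 55·(-0.1)] / -3300 = -0.01258
Head at (120, 35) = 315.2 + (+0.01455)·(105) + (-0.01258)·(20) = 316.48 m.
That is higher than the 315.1 m at 2, so the point is upgradient.

upgradient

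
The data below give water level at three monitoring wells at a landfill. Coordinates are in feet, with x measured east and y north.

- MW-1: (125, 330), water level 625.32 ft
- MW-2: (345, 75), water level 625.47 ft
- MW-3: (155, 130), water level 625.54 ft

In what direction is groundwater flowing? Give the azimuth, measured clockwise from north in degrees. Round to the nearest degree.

031°

With h = a·x + b·y + c and MW-1 as origin, the differences give:
  220·a + (-255)·b = +0.15
  30·a + (-200)·b = +0.22
Eliminate b (×(-200) and ×(-255), subtract): -36350·a = 26.100 → a = ∂h/∂x = -0.0007180
Back-substitute: b = ∂h/∂y = -0.001208.
Flow direction (−∇h) has components (+0.0007180 E, +0.001208 N).
Azimuth = atan2(E, N) = atan2(+0.0007180, +0.001208) = 30.7° ≈ 031°.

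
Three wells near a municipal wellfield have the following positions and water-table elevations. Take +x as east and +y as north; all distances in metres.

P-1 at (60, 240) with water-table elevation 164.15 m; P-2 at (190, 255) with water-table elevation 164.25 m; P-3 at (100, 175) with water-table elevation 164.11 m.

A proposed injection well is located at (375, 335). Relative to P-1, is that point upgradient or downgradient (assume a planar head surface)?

Taking P-1 as reference: P-2−P-1 = (130, 15, +0.10); P-3−P-1 = (40, -65, -0.04).
Determinant of the coordinate differences = 130·(-65) − 40·15 = -9050.
∂h/∂x = [(+0.10)·(-65) − (-0.04)·15] / -9050 = +0.0006519
∂h/∂y = [130·(-0.04) − 40·(+0.10)] / -9050 = +0.001017
Head at (375, 335) = 164.15 + (+0.0006519)·(315) + (+0.001017)·(95) = 164.45 m.
That is higher than the 164.15 m at P-1, so the point is upgradient.

upgradient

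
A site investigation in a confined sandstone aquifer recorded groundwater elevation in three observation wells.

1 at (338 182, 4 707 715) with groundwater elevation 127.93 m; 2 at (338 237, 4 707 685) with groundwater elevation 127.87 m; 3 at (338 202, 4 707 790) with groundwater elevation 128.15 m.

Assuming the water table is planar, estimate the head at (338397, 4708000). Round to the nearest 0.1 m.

With h = a·x + b·y + c and 1 as origin, the differences give:
  55·a + (-30)·b = -0.06
  20·a + 75·b = +0.22
Eliminate b (×75 and ×(-30), subtract): 4725·a = 2.100 → a = ∂h/∂x = +0.0004444
Back-substitute: b = ∂h/∂y = +0.002815.
h(338397, 4708000) = 127.93 + (+0.0004444)·(215) + (+0.002815)·(285) = 127.93 +0.096 +0.802 = 128.828 m.

128.8 m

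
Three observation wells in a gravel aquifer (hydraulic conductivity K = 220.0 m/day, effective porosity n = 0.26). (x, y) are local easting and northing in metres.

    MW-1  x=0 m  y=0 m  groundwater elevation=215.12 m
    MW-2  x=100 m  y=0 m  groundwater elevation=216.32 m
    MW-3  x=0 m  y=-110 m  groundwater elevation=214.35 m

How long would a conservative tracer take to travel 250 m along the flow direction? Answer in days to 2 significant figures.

∂h/∂x = (216.32 − 215.12) / (100 − 0) = +0.01200
∂h/∂y = (214.35 − 215.12) / (-110 − 0) = +0.007000
|∇h| = √(0.01200² + 0.007000²) = 0.01389
Seepage velocity v = K·i/n = 220.0 × 0.01389 / 0.26 = 11.75 m/day.
t = 250 / 11.75 = 21.28 days.

21 days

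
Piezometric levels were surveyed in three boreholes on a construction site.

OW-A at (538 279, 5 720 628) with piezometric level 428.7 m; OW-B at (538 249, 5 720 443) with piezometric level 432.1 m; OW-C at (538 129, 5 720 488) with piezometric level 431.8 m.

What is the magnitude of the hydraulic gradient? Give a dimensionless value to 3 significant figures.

Taking OW-A as reference: OW-B−OW-A = (-30, -185, +3.4); OW-C−OW-A = (-150, -140, +3.1).
Solve a·Δx + b·Δy = Δh: det = (-30)·(-140) − (-150)·(-185) = -23550.
∂h/∂x = [(+3.4)·(-140) − (+3.1)·(-185)] / -23550 = -0.004140
∂h/∂y = [(-30)·(+3.1) − (-150)·(+3.4)] / -23550 = -0.01771
|∇h| = √(-0.004140² + -0.01771²) = 0.01819

0.0182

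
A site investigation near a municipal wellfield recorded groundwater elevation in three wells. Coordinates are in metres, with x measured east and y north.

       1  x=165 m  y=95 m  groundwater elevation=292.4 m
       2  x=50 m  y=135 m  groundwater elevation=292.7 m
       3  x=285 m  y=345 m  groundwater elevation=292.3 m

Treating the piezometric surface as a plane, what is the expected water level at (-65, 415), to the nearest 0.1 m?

293.2 m

Three-point gradient (reference 1): Δ to 2 = (-115, 40, +0.3), Δ to 3 = (120, 250, -0.1).
∂h/∂x = -0.002355, ∂h/∂y = +0.0007303 (det = -33550).
h(-65, 415) = 292.4 + (-0.002355)·(-230) + (+0.0007303)·(320) = 292.4 +0.542 +0.234 = 293.175 m.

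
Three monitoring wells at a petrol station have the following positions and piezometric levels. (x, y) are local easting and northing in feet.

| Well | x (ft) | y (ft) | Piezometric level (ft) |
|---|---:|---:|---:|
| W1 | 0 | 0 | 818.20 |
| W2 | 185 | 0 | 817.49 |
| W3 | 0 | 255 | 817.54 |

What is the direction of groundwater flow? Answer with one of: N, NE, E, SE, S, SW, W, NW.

NE

∂h/∂x = (817.49 − 818.20) / (185 − 0) = -0.003838
∂h/∂y = (817.54 − 818.20) / (255 − 0) = -0.002588
Flow = −∇h = (+0.003838 east, +0.002588 north), which points northeast.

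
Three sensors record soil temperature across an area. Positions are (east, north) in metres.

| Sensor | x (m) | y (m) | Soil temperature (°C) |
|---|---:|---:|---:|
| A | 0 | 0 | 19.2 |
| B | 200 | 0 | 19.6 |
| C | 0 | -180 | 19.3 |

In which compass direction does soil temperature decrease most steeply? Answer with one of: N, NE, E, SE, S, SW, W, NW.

∂T/∂x = (19.6 − 19.2) / (200 − 0) = +0.002000
∂T/∂y = (19.3 − 19.2) / (-180 − 0) = -0.0005556
Steepest decrease is along −∇f = (-0.002000 E, +0.0005556 N) → west.

W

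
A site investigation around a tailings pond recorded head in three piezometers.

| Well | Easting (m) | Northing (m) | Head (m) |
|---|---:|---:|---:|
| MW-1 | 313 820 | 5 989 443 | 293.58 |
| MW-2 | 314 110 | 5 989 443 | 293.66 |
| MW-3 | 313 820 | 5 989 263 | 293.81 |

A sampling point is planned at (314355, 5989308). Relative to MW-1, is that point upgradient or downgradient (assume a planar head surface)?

upgradient

∂h/∂x = (293.66 − 293.58) / (314110 − 313820) = +0.0002759
∂h/∂y = (293.81 − 293.58) / (5989263 − 5989443) = -0.001278
Head at (314355, 5989308) = 293.58 + (+0.0002759)·(535) + (-0.001278)·(-135) = 293.90 m.
That is higher than the 293.58 m at MW-1, so the point is upgradient.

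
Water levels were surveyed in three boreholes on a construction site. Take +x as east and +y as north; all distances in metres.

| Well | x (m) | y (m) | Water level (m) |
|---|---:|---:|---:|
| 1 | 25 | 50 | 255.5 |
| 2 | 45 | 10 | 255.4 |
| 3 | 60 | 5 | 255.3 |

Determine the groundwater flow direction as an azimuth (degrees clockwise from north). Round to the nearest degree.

Three-point gradient (reference 1): Δ to 2 = (20, -40, -0.1), Δ to 3 = (35, -45, -0.2).
∂h/∂x = -0.007000, ∂h/∂y = -0.0010000 (det = 500).
Flow direction (−∇h) has components (+0.007000 E, +0.0010000 N).
Azimuth = atan2(E, N) = atan2(+0.007000, +0.0010000) = 81.9° ≈ 082°.

082°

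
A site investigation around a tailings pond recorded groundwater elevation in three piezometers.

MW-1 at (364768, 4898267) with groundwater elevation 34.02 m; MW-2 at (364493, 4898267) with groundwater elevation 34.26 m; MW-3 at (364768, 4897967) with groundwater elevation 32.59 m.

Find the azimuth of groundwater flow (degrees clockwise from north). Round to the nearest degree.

170°

∂h/∂x = (34.26 − 34.02) / (364493 − 364768) = -0.0008727
∂h/∂y = (32.59 − 34.02) / (4897967 − 4898267) = +0.004767
Flow direction (−∇h) has components (+0.0008727 E, -0.004767 N).
Azimuth = atan2(E, N) = atan2(+0.0008727, -0.004767) = 169.6° ≈ 170°.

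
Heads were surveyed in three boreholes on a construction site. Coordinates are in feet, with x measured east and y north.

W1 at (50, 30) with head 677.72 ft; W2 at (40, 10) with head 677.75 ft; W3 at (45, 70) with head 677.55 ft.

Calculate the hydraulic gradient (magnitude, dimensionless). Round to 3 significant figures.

With h = a·x + b·y + c and W1 as origin, the differences give:
  (-10)·a + (-20)·b = +0.03
  (-5)·a + 40·b = -0.17
Eliminate b (×40 and ×(-20), subtract): -500·a = -2.200 → a = ∂h/∂x = +0.004400
Back-substitute: b = ∂h/∂y = -0.003700.
|∇h| = √(0.004400² + -0.003700²) = 0.005749

0.00575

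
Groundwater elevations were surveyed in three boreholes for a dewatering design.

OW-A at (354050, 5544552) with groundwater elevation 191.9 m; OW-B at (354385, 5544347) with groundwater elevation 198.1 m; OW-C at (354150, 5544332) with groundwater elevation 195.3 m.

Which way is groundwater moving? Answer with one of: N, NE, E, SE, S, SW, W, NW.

NW

Differences from OW-A: to OW-B (Δx, Δy, Δh) = (335, -205, +6.2); to OW-C = (100, -220, +3.4).
Solve a·Δx + b·Δy = Δh: det = 335·(-220) − 100·(-205) = -53200.
∂h/∂x = [(+6.2)·(-220) − (+3.4)·(-205)] / -53200 = +0.01254
∂h/∂y = [335·(+3.4) − 100·(+6.2)] / -53200 = -0.009756
Flow = −∇h = (-0.01254 east, +0.009756 north), which points northwest.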